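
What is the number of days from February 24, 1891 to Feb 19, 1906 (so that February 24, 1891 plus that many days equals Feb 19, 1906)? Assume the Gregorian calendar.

5473

Feb 24, 1891 → Feb 24, 1892: 365 days.
Feb 24, 1892 → Feb 24, 1893: 366 days (Feb 29, 1892 is in that span).
Feb 24, 1893 → Feb 24, 1894: 365 days.
Feb 24, 1894 → Feb 24, 1895: 365 days.
Feb 24, 1895 → Feb 24, 1896: 365 days.
Feb 24, 1896 → Feb 24, 1897: 366 days (Feb 29, 1896 is in that span).
Feb 24, 1897 → Feb 24, 1898: 365 days.
Feb 24, 1898 → Feb 24, 1899: 365 days.
Feb 24, 1899 → Feb 24, 1900: 365 days.
Feb 24, 1900 → Feb 24, 1901: 365 days.
Feb 24, 1901 → Feb 24, 1902: 365 days.
Feb 24, 1902 → Feb 24, 1903: 365 days.
Feb 24, 1903 → Feb 24, 1904: 365 days.
Feb 24, 1904 → Feb 24, 1905: 366 days (Feb 29, 1904 is in that span).
Feb 24, 1905 → Mar 24, 1905: 28 days (February has 28).
Mar 24, 1905 → Apr 24, 1905: 31 days (March has 31).
Apr 24, 1905 → May 24, 1905: 30 days (April has 30).
May 24, 1905 → Jun 24, 1905: 31 days (May has 31).
Jun 24, 1905 → Jul 24, 1905: 30 days (June has 30).
Jul 24, 1905 → Aug 24, 1905: 31 days (July has 31).
Aug 24, 1905 → Sep 24, 1905: 31 days (August has 31).
Sep 24, 1905 → Oct 24, 1905: 30 days (September has 30).
Oct 24, 1905 → Nov 24, 1905: 31 days (October has 31).
Nov 24, 1905 → Dec 24, 1905: 30 days (November has 30).
Dec 24, 1905 → Jan 24, 1906: 31 days (December has 31).
Jan 24, 1906 → Feb 19, 1906: 26 days.
Total: 5473 days.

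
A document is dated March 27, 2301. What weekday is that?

Doomsday rule: the anchor day for the 2300s is Wednesday. For year 01: 1÷12 = 0 r 1, and 1÷4 = 0, so 0+1+0 = 1.
Wednesday + 1 ≡ Thursday — that's 2301's doomsday.
In March the doomsday date is Mar 14.
Mar 27 is 13 days after Mar 14; 13 mod 7 = 6, so Thursday + 6 = Wednesday.

Wednesday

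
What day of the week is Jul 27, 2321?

Doomsday rule: the anchor day for the 2300s is Wednesday. For year 21: 21÷12 = 1 r 9, and 9÷4 = 2, so 1+9+2 = 12.
Wednesday + 12 ≡ Monday — that's 2321's doomsday.
In July the doomsday date is Jul 11.
Jul 27 is 16 days after Jul 11; 16 mod 7 = 2, so Monday + 2 = Wednesday.

Wednesday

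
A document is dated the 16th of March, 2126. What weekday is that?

Saturday

Doomsday rule: the anchor day for the 2100s is Sunday. For year 26: 26÷12 = 2 r 2, and 2÷4 = 0, so 2+2+0 = 4.
Sunday + 4 ≡ Thursday — that's 2126's doomsday.
In March the doomsday date is Mar 14.
Mar 16 is 2 days after Mar 14; 2 mod 7 = 2, so Thursday + 2 = Saturday.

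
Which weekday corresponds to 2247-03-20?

Doomsday rule: the anchor day for the 2200s is Friday. For year 47: 47÷12 = 3 r 11, and 11÷4 = 2, so 3+11+2 = 16.
Friday + 16 ≡ Sunday — that's 2247's doomsday.
In March the doomsday date is Mar 14.
Mar 20 is 6 days after Mar 14; 6 mod 7 = 6, so Sunday + 6 = Saturday.

Saturday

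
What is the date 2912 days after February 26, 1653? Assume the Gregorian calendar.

February 16, 1661

+365 (one year) → Feb 26, 1654 (2547 left).
+365 (one year) → Feb 26, 1655 (2182 left).
+365 (one year) → Feb 26, 1656 (1817 left).
+366 (one year; includes Feb 29, 1656) → Feb 26, 1657 (1451 left).
+365 (one year) → Feb 26, 1658 (1086 left).
+365 (one year) → Feb 26, 1659 (721 left).
+365 (one year) → Feb 26, 1660 (356 left).
Feb has 29 days: +4 → Mar 1, 1660 (352 left).
Mar has 31 days: +31 → Apr 1, 1660 (321 left).
Apr has 30 days: +30 → May 1, 1660 (291 left).
May has 31 days: +31 → Jun 1, 1660 (260 left).
Jun has 30 days: +30 → Jul 1, 1660 (230 left).
Jul has 31 days: +31 → Aug 1, 1660 (199 left).
Aug has 31 days: +31 → Sep 1, 1660 (168 left).
Sep has 30 days: +30 → Oct 1, 1660 (138 left).
Oct has 31 days: +31 → Nov 1, 1660 (107 left).
Nov has 30 days: +30 → Dec 1, 1660 (77 left).
Dec has 31 days: +31 → Jan 1, 1661 (46 left).
Jan has 31 days: +31 → Feb 1, 1661 (15 left).
+15 → Feb 16, 1661.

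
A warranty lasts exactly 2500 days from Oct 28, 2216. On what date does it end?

+365 (one year) → Oct 28, 2217 (2135 left).
+365 (one year) → Oct 28, 2218 (1770 left).
+365 (one year) → Oct 28, 2219 (1405 left).
+366 (one year; includes Feb 29, 2220) → Oct 28, 2220 (1039 left).
+365 (one year) → Oct 28, 2221 (674 left).
+365 (one year) → Oct 28, 2222 (309 left).
Oct has 31 days: +4 → Nov 1, 2222 (305 left).
Nov has 30 days: +30 → Dec 1, 2222 (275 left).
Dec has 31 days: +31 → Jan 1, 2223 (244 left).
Jan has 31 days: +31 → Feb 1, 2223 (213 left).
Feb has 28 days: +28 → Mar 1, 2223 (185 left).
Mar has 31 days: +31 → Apr 1, 2223 (154 left).
Apr has 30 days: +30 → May 1, 2223 (124 left).
May has 31 days: +31 → Jun 1, 2223 (93 left).
Jun has 30 days: +30 → Jul 1, 2223 (63 left).
Jul has 31 days: +31 → Aug 1, 2223 (32 left).
Aug has 31 days: +31 → Sep 1, 2223 (1 left).
+1 → Sep 2, 2223.

September 2, 2223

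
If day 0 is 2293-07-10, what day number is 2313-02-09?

7153

Jul 10, 2293 → Jul 10, 2294: 365 days.
Jul 10, 2294 → Jul 10, 2295: 365 days.
Jul 10, 2295 → Jul 10, 2296: 366 days (Feb 29, 2296 is in that span).
Jul 10, 2296 → Jul 10, 2297: 365 days.
Jul 10, 2297 → Jul 10, 2298: 365 days.
Jul 10, 2298 → Jul 10, 2299: 365 days.
Jul 10, 2299 → Jul 10, 2300: 365 days.
Jul 10, 2300 → Jul 10, 2301: 365 days.
Jul 10, 2301 → Jul 10, 2302: 365 days.
Jul 10, 2302 → Jul 10, 2303: 365 days.
Jul 10, 2303 → Jul 10, 2304: 366 days (Feb 29, 2304 is in that span).
Jul 10, 2304 → Jul 10, 2305: 365 days.
Jul 10, 2305 → Jul 10, 2306: 365 days.
Jul 10, 2306 → Jul 10, 2307: 365 days.
Jul 10, 2307 → Jul 10, 2308: 366 days (Feb 29, 2308 is in that span).
Jul 10, 2308 → Jul 10, 2309: 365 days.
Jul 10, 2309 → Jul 10, 2310: 365 days.
Jul 10, 2310 → Jul 10, 2311: 365 days.
Jul 10, 2311 → Jul 10, 2312: 366 days (Feb 29, 2312 is in that span).
Jul 10, 2312 → Aug 10, 2312: 31 days (July has 31).
Aug 10, 2312 → Sep 10, 2312: 31 days (August has 31).
Sep 10, 2312 → Oct 10, 2312: 30 days (September has 30).
Oct 10, 2312 → Nov 10, 2312: 31 days (October has 31).
Nov 10, 2312 → Dec 10, 2312: 30 days (November has 30).
Dec 10, 2312 → Jan 10, 2313: 31 days (December has 31).
Jan 10, 2313 → Feb 9, 2313: 30 days.
Total: 7153 days.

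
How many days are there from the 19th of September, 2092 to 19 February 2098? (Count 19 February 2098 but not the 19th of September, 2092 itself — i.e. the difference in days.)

1979

Sep 19, 2092 → Sep 19, 2093: 365 days.
Sep 19, 2093 → Sep 19, 2094: 365 days.
Sep 19, 2094 → Sep 19, 2095: 365 days.
Sep 19, 2095 → Sep 19, 2096: 366 days (Feb 29, 2096 is in that span).
Sep 19, 2096 → Sep 19, 2097: 365 days.
Sep 19, 2097 → Oct 19, 2097: 30 days (September has 30).
Oct 19, 2097 → Nov 19, 2097: 31 days (October has 31).
Nov 19, 2097 → Dec 19, 2097: 30 days (November has 30).
Dec 19, 2097 → Jan 19, 2098: 31 days (December has 31).
Jan 19, 2098 → Feb 19, 2098: 31 days.
Total: 1979 days.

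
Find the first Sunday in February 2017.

February 1, 2017 is a Wednesday.
The first Sunday is therefore February 5 (4 days later).

February 5, 2017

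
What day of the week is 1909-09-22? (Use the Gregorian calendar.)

Doomsday rule: the anchor day for the 1900s is Wednesday. For year 09: 9÷12 = 0 r 9, and 9÷4 = 2, so 0+9+2 = 11.
Wednesday + 11 ≡ Sunday — that's 1909's doomsday.
In September the doomsday date is Sep 5.
Sep 22 is 17 days after Sep 5; 17 mod 7 = 3, so Sunday + 3 = Wednesday.

Wednesday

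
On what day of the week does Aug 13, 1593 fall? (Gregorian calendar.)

Doomsday rule: the anchor day for the 1500s is Wednesday. For year 93: 93÷12 = 7 r 9, and 9÷4 = 2, so 7+9+2 = 18.
Wednesday + 18 ≡ Sunday — that's 1593's doomsday.
In August the doomsday date is Aug 8.
Aug 13 is 5 days after Aug 8; 5 mod 7 = 5, so Sunday + 5 = Friday.

Friday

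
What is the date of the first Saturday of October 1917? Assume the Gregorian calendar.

October 6, 1917

October 1, 1917 is a Monday.
The first Saturday is therefore October 6 (5 days later).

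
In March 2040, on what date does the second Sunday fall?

March 11, 2040

March 1, 2040 is a Thursday.
The first Sunday is therefore March 4 (3 days later).
The second Sunday is 4 + 1×7 = March 11.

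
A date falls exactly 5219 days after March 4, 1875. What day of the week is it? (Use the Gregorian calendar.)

First find the weekday of Mar 4, 1875. Doomsday rule: the anchor day for the 1800s is Friday. For year 75: 75÷12 = 6 r 3, and 3÷4 = 0, so 6+3+0 = 9.
Friday + 9 ≡ Sunday — that's 1875's doomsday.
In March the doomsday date is Mar 14.
Mar 4 is 10 days before Mar 14; 10 mod 7 = 3, so Sunday − 3 = Thursday.
5219 mod 7 = 4, so 5219 days after a Thursday is Thursday + 4 = Monday.

Monday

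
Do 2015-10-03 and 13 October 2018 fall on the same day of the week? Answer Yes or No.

Yes

From Oct 3, 2015 to Oct 13, 2018 is 1106 days.
1106 mod 7 = 0, so they are the same weekday.
(Oct 3, 2015 is a Saturday; Oct 13, 2018 is a Saturday.)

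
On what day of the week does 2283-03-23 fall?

Doomsday rule: the anchor day for the 2200s is Friday. For year 83: 83÷12 = 6 r 11, and 11÷4 = 2, so 6+11+2 = 19.
Friday + 19 ≡ Wednesday — that's 2283's doomsday.
In March the doomsday date is Mar 14.
Mar 23 is 9 days after Mar 14; 9 mod 7 = 2, so Wednesday + 2 = Friday.

Friday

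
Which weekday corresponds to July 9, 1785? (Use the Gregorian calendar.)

Saturday

Doomsday rule: the anchor day for the 1700s is Sunday. For year 85: 85÷12 = 7 r 1, and 1÷4 = 0, so 7+1+0 = 8.
Sunday + 8 ≡ Monday — that's 1785's doomsday.
In July the doomsday date is Jul 11.
Jul 9 is 2 days before Jul 11; 2 mod 7 = 2, so Monday − 2 = Saturday.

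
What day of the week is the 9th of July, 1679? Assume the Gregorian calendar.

Doomsday rule: the anchor day for the 1600s is Tuesday. For year 79: 79÷12 = 6 r 7, and 7÷4 = 1, so 6+7+1 = 14.
Tuesday + 14 ≡ Tuesday — that's 1679's doomsday.
In July the doomsday date is Jul 11.
Jul 9 is 2 days before Jul 11; 2 mod 7 = 2, so Tuesday − 2 = Sunday.

Sunday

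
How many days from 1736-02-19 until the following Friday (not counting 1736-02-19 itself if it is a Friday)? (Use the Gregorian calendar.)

Feb 19, 1736 is a Sunday.
From Sunday to the next Friday is 5 days.

5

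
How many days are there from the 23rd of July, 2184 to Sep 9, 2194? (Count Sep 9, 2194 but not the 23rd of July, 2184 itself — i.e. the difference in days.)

3700

Jul 23, 2184 → Jul 23, 2185: 365 days.
Jul 23, 2185 → Jul 23, 2186: 365 days.
Jul 23, 2186 → Jul 23, 2187: 365 days.
Jul 23, 2187 → Jul 23, 2188: 366 days (Feb 29, 2188 is in that span).
Jul 23, 2188 → Jul 23, 2189: 365 days.
Jul 23, 2189 → Jul 23, 2190: 365 days.
Jul 23, 2190 → Jul 23, 2191: 365 days.
Jul 23, 2191 → Jul 23, 2192: 366 days (Feb 29, 2192 is in that span).
Jul 23, 2192 → Jul 23, 2193: 365 days.
Jul 23, 2193 → Jul 23, 2194: 365 days.
Jul 23, 2194 → Aug 23, 2194: 31 days (July has 31).
Aug 23, 2194 → Sep 9, 2194: 17 days.
Total: 3700 days.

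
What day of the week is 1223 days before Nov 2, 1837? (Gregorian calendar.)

Nov 2, 1837 is a Thursday.
1223 mod 7 = 5, so 1223 days before a Thursday is Thursday − 5 = Saturday.

Saturday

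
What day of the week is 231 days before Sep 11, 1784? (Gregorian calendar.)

Saturday

First find the weekday of Sep 11, 1784. Doomsday rule: the anchor day for the 1700s is Sunday. For year 84: 84÷12 = 7 r 0, and 0÷4 = 0, so 7+0+0 = 7.
Sunday + 7 ≡ Sunday — that's 1784's doomsday.
In September the doomsday date is Sep 5.
Sep 11 is 6 days after Sep 5; 6 mod 7 = 6, so Sunday + 6 = Saturday.
231 mod 7 = 0, so 231 days before a Saturday is Saturday − 0 = Saturday.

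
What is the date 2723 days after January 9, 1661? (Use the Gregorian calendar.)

June 24, 1668

+365 (one year) → Jan 9, 1662 (2358 left).
+365 (one year) → Jan 9, 1663 (1993 left).
+365 (one year) → Jan 9, 1664 (1628 left).
+366 (one year; includes Feb 29, 1664) → Jan 9, 1665 (1262 left).
+365 (one year) → Jan 9, 1666 (897 left).
+365 (one year) → Jan 9, 1667 (532 left).
+365 (one year) → Jan 9, 1668 (167 left).
Jan has 31 days: +23 → Feb 1, 1668 (144 left).
Feb has 29 days: +29 → Mar 1, 1668 (115 left).
Mar has 31 days: +31 → Apr 1, 1668 (84 left).
Apr has 30 days: +30 → May 1, 1668 (54 left).
May has 31 days: +31 → Jun 1, 1668 (23 left).
+23 → Jun 24, 1668.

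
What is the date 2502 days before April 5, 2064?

−366 (one year; includes Feb 29, 2064) → Apr 5, 2063 (2136 left).
−365 (one year) → Apr 5, 2062 (1771 left).
−365 (one year) → Apr 5, 2061 (1406 left).
−365 (one year) → Apr 5, 2060 (1041 left).
−366 (one year; includes Feb 29, 2060) → Apr 5, 2059 (675 left).
−365 (one year) → Apr 5, 2058 (310 left).
−5 → Mar 31, 2058 (end of Mar, 31 days; 305 left).
−31 → Feb 28, 2058 (end of Feb, 28 days; 274 left).
−28 → Jan 31, 2058 (end of Jan, 31 days; 246 left).
−31 → Dec 31, 2057 (end of Dec, 31 days; 215 left).
−31 → Nov 30, 2057 (end of Nov, 30 days; 184 left).
−30 → Oct 31, 2057 (end of Oct, 31 days; 154 left).
−31 → Sep 30, 2057 (end of Sep, 30 days; 123 left).
−30 → Aug 31, 2057 (end of Aug, 31 days; 93 left).
−31 → Jul 31, 2057 (end of Jul, 31 days; 62 left).
−31 → Jun 30, 2057 (end of Jun, 30 days; 31 left).
−30 → May 31, 2057 (end of May, 31 days; 1 left).
−1 → May 30, 2057.

May 30, 2057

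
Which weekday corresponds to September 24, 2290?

Wednesday

Doomsday rule: the anchor day for the 2200s is Friday. For year 90: 90÷12 = 7 r 6, and 6÷4 = 1, so 7+6+1 = 14.
Friday + 14 ≡ Friday — that's 2290's doomsday.
In September the doomsday date is Sep 5.
Sep 24 is 19 days after Sep 5; 19 mod 7 = 5, so Friday + 5 = Wednesday.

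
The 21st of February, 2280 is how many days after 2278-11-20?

458

Nov 20, 2278 → Nov 20, 2279: 365 days.
Nov 20, 2279 → Dec 20, 2279: 30 days (November has 30).
Dec 20, 2279 → Jan 20, 2280: 31 days (December has 31).
Jan 20, 2280 → Feb 20, 2280: 31 days (January has 31).
Feb 20, 2280 → Feb 21, 2280: 1 days.
Total: 458 days.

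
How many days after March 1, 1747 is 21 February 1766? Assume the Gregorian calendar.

6932

Mar 1, 1747 → Mar 1, 1748: 366 days (Feb 29, 1748 is in that span).
Mar 1, 1748 → Mar 1, 1749: 365 days.
Mar 1, 1749 → Mar 1, 1750: 365 days.
Mar 1, 1750 → Mar 1, 1751: 365 days.
Mar 1, 1751 → Mar 1, 1752: 366 days (Feb 29, 1752 is in that span).
Mar 1, 1752 → Mar 1, 1753: 365 days.
Mar 1, 1753 → Mar 1, 1754: 365 days.
Mar 1, 1754 → Mar 1, 1755: 365 days.
Mar 1, 1755 → Mar 1, 1756: 366 days (Feb 29, 1756 is in that span).
Mar 1, 1756 → Mar 1, 1757: 365 days.
Mar 1, 1757 → Mar 1, 1758: 365 days.
Mar 1, 1758 → Mar 1, 1759: 365 days.
Mar 1, 1759 → Mar 1, 1760: 366 days (Feb 29, 1760 is in that span).
Mar 1, 1760 → Mar 1, 1761: 365 days.
Mar 1, 1761 → Mar 1, 1762: 365 days.
Mar 1, 1762 → Mar 1, 1763: 365 days.
Mar 1, 1763 → Mar 1, 1764: 366 days (Feb 29, 1764 is in that span).
Mar 1, 1764 → Mar 1, 1765: 365 days.
Mar 1, 1765 → Apr 1, 1765: 31 days (March has 31).
Apr 1, 1765 → May 1, 1765: 30 days (April has 30).
May 1, 1765 → Jun 1, 1765: 31 days (May has 31).
Jun 1, 1765 → Jul 1, 1765: 30 days (June has 30).
Jul 1, 1765 → Aug 1, 1765: 31 days (July has 31).
Aug 1, 1765 → Sep 1, 1765: 31 days (August has 31).
Sep 1, 1765 → Oct 1, 1765: 30 days (September has 30).
Oct 1, 1765 → Nov 1, 1765: 31 days (October has 31).
Nov 1, 1765 → Dec 1, 1765: 30 days (November has 30).
Dec 1, 1765 → Jan 1, 1766: 31 days (December has 31).
Jan 1, 1766 → Feb 1, 1766: 31 days (January has 31).
Feb 1, 1766 → Feb 21, 1766: 20 days.
Total: 6932 days.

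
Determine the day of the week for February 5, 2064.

Doomsday rule: the anchor day for the 2000s is Tuesday. For year 64: 64÷12 = 5 r 4, and 4÷4 = 1, so 5+4+1 = 10.
Tuesday + 10 ≡ Friday — that's 2064's doomsday.
In February the doomsday date is Feb 29 (2064 is a leap year (divisible by 4)).
Feb 5 is 24 days before Feb 29; 24 mod 7 = 3, so Friday − 3 = Tuesday.

Tuesday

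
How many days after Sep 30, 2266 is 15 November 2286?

7351

Sep 30, 2266 → Sep 30, 2267: 365 days.
Sep 30, 2267 → Sep 30, 2268: 366 days (Feb 29, 2268 is in that span).
Sep 30, 2268 → Sep 30, 2269: 365 days.
Sep 30, 2269 → Sep 30, 2270: 365 days.
Sep 30, 2270 → Sep 30, 2271: 365 days.
Sep 30, 2271 → Sep 30, 2272: 366 days (Feb 29, 2272 is in that span).
Sep 30, 2272 → Sep 30, 2273: 365 days.
Sep 30, 2273 → Sep 30, 2274: 365 days.
Sep 30, 2274 → Sep 30, 2275: 365 days.
Sep 30, 2275 → Sep 30, 2276: 366 days (Feb 29, 2276 is in that span).
Sep 30, 2276 → Sep 30, 2277: 365 days.
Sep 30, 2277 → Sep 30, 2278: 365 days.
Sep 30, 2278 → Sep 30, 2279: 365 days.
Sep 30, 2279 → Sep 30, 2280: 366 days (Feb 29, 2280 is in that span).
Sep 30, 2280 → Sep 30, 2281: 365 days.
Sep 30, 2281 → Sep 30, 2282: 365 days.
Sep 30, 2282 → Sep 30, 2283: 365 days.
Sep 30, 2283 → Sep 30, 2284: 366 days (Feb 29, 2284 is in that span).
Sep 30, 2284 → Sep 30, 2285: 365 days.
Sep 30, 2285 → Sep 30, 2286: 365 days.
Sep 30, 2286 → Oct 30, 2286: 30 days (September has 30).
Oct 30, 2286 → Nov 15, 2286: 16 days.
Total: 7351 days.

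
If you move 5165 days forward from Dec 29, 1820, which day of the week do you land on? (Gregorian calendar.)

Thursday

Dec 29, 1820 is a Friday.
5165 mod 7 = 6, so 5165 days after a Friday is Friday + 6 = Thursday.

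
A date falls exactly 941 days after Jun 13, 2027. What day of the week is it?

First find the weekday of Jun 13, 2027. Doomsday rule: the anchor day for the 2000s is Tuesday. For year 27: 27÷12 = 2 r 3, and 3÷4 = 0, so 2+3+0 = 5.
Tuesday + 5 ≡ Sunday — that's 2027's doomsday.
In June the doomsday date is Jun 6.
Jun 13 is 7 days after Jun 6; 7 mod 7 = 0, so Sunday + 0 = Sunday.
941 mod 7 = 3, so 941 days after a Sunday is Sunday + 3 = Wednesday.

Wednesday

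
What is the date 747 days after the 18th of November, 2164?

December 5, 2166

+365 (one year) → Nov 18, 2165 (382 left).
Nov has 30 days: +13 → Dec 1, 2165 (369 left).
Dec has 31 days: +31 → Jan 1, 2166 (338 left).
Jan has 31 days: +31 → Feb 1, 2166 (307 left).
Feb has 28 days: +28 → Mar 1, 2166 (279 left).
Mar has 31 days: +31 → Apr 1, 2166 (248 left).
Apr has 30 days: +30 → May 1, 2166 (218 left).
May has 31 days: +31 → Jun 1, 2166 (187 left).
Jun has 30 days: +30 → Jul 1, 2166 (157 left).
Jul has 31 days: +31 → Aug 1, 2166 (126 left).
Aug has 31 days: +31 → Sep 1, 2166 (95 left).
Sep has 30 days: +30 → Oct 1, 2166 (65 left).
Oct has 31 days: +31 → Nov 1, 2166 (34 left).
Nov has 30 days: +30 → Dec 1, 2166 (4 left).
+4 → Dec 5, 2166.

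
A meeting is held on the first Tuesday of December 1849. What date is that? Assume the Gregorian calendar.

December 1, 1849 is a Saturday.
The first Tuesday is therefore December 4 (3 days later).

December 4, 1849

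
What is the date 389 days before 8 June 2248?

−8 → May 31, 2248 (end of May, 31 days; 381 left).
−31 → Apr 30, 2248 (end of Apr, 30 days; 350 left).
−30 → Mar 31, 2248 (end of Mar, 31 days; 320 left).
−31 → Feb 29, 2248 (end of Feb, 29 days; 289 left).
−29 → Jan 31, 2248 (end of Jan, 31 days; 260 left).
−31 → Dec 31, 2247 (end of Dec, 31 days; 229 left).
−31 → Nov 30, 2247 (end of Nov, 30 days; 198 left).
−30 → Oct 31, 2247 (end of Oct, 31 days; 168 left).
−31 → Sep 30, 2247 (end of Sep, 30 days; 137 left).
−30 → Aug 31, 2247 (end of Aug, 31 days; 107 left).
−31 → Jul 31, 2247 (end of Jul, 31 days; 76 left).
−31 → Jun 30, 2247 (end of Jun, 30 days; 45 left).
−30 → May 31, 2247 (end of May, 31 days; 15 left).
−15 → May 16, 2247.

May 16, 2247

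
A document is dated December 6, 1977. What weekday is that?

Tuesday

Doomsday rule: the anchor day for the 1900s is Wednesday. For year 77: 77÷12 = 6 r 5, and 5÷4 = 1, so 6+5+1 = 12.
Wednesday + 12 ≡ Monday — that's 1977's doomsday.
In December the doomsday date is Dec 12.
Dec 6 is 6 days before Dec 12; 6 mod 7 = 6, so Monday − 6 = Tuesday.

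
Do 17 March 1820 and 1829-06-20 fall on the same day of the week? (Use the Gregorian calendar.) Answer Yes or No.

From Mar 17, 1820 to Jun 20, 1829 is 3382 days.
3382 mod 7 = 1, so they are different weekdays.
(Mar 17, 1820 is a Friday; Jun 20, 1829 is a Saturday.)

No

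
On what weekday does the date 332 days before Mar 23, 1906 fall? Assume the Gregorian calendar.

Mar 23, 1906 is a Friday.
332 mod 7 = 3, so 332 days before a Friday is Friday − 3 = Tuesday.

Tuesday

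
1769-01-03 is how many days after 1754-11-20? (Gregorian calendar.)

5158

Nov 20, 1754 → Nov 20, 1755: 365 days.
Nov 20, 1755 → Nov 20, 1756: 366 days (Feb 29, 1756 is in that span).
Nov 20, 1756 → Nov 20, 1757: 365 days.
Nov 20, 1757 → Nov 20, 1758: 365 days.
Nov 20, 1758 → Nov 20, 1759: 365 days.
Nov 20, 1759 → Nov 20, 1760: 366 days (Feb 29, 1760 is in that span).
Nov 20, 1760 → Nov 20, 1761: 365 days.
Nov 20, 1761 → Nov 20, 1762: 365 days.
Nov 20, 1762 → Nov 20, 1763: 365 days.
Nov 20, 1763 → Nov 20, 1764: 366 days (Feb 29, 1764 is in that span).
Nov 20, 1764 → Nov 20, 1765: 365 days.
Nov 20, 1765 → Nov 20, 1766: 365 days.
Nov 20, 1766 → Nov 20, 1767: 365 days.
Nov 20, 1767 → Nov 20, 1768: 366 days (Feb 29, 1768 is in that span).
Nov 20, 1768 → Dec 20, 1768: 30 days (November has 30).
Dec 20, 1768 → Jan 3, 1769: 14 days.
Total: 5158 days.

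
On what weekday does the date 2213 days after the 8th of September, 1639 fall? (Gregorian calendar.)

Friday

Sep 8, 1639 is a Thursday.
2213 mod 7 = 1, so 2213 days after a Thursday is Thursday + 1 = Friday.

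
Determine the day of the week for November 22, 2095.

Tuesday

Doomsday rule: the anchor day for the 2000s is Tuesday. For year 95: 95÷12 = 7 r 11, and 11÷4 = 2, so 7+11+2 = 20.
Tuesday + 20 ≡ Monday — that's 2095's doomsday.
In November the doomsday date is Nov 7.
Nov 22 is 15 days after Nov 7; 15 mod 7 = 1, so Monday + 1 = Tuesday.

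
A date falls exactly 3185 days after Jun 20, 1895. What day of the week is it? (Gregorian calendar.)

First find the weekday of Jun 20, 1895. Doomsday rule: the anchor day for the 1800s is Friday. For year 95: 95÷12 = 7 r 11, and 11÷4 = 2, so 7+11+2 = 20.
Friday + 20 ≡ Thursday — that's 1895's doomsday.
In June the doomsday date is Jun 6.
Jun 20 is 14 days after Jun 6; 14 mod 7 = 0, so Thursday + 0 = Thursday.
3185 mod 7 = 0, so 3185 days after a Thursday is Thursday + 0 = Thursday.

Thursday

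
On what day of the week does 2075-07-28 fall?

Doomsday rule: the anchor day for the 2000s is Tuesday. For year 75: 75÷12 = 6 r 3, and 3÷4 = 0, so 6+3+0 = 9.
Tuesday + 9 ≡ Thursday — that's 2075's doomsday.
In July the doomsday date is Jul 11.
Jul 28 is 17 days after Jul 11; 17 mod 7 = 3, so Thursday + 3 = Sunday.

Sunday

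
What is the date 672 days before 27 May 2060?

−366 (one year; includes Feb 29, 2060) → May 27, 2059 (306 left).
−27 → Apr 30, 2059 (end of Apr, 30 days; 279 left).
−30 → Mar 31, 2059 (end of Mar, 31 days; 249 left).
−31 → Feb 28, 2059 (end of Feb, 28 days; 218 left).
−28 → Jan 31, 2059 (end of Jan, 31 days; 190 left).
−31 → Dec 31, 2058 (end of Dec, 31 days; 159 left).
−31 → Nov 30, 2058 (end of Nov, 30 days; 128 left).
−30 → Oct 31, 2058 (end of Oct, 31 days; 98 left).
−31 → Sep 30, 2058 (end of Sep, 30 days; 67 left).
−30 → Aug 31, 2058 (end of Aug, 31 days; 37 left).
−31 → Jul 31, 2058 (end of Jul, 31 days; 6 left).
−6 → Jul 25, 2058.

July 25, 2058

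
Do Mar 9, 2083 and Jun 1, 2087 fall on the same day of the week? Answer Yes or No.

No

From Mar 9, 2083 to Jun 1, 2087 is 1545 days.
1545 mod 7 = 5, so they are different weekdays.
(Mar 9, 2083 is a Tuesday; Jun 1, 2087 is a Sunday.)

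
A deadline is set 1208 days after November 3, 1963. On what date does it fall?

February 23, 1967

+366 (one year; includes Feb 29, 1964) → Nov 3, 1964 (842 left).
+365 (one year) → Nov 3, 1965 (477 left).
+365 (one year) → Nov 3, 1966 (112 left).
Nov has 30 days: +28 → Dec 1, 1966 (84 left).
Dec has 31 days: +31 → Jan 1, 1967 (53 left).
Jan has 31 days: +31 → Feb 1, 1967 (22 left).
+22 → Feb 23, 1967.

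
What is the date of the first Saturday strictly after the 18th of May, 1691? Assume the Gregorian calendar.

May 18, 1691 is a Friday.
From Friday to the next Saturday is 1 day.
May 18, 1691 + 1 = May 19, 1691.

May 19, 1691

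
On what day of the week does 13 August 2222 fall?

January 1, 2222 is a Tuesday.
Jan 1, 2222 → Feb 1, 2222: 31 days (January has 31).
Feb 1, 2222 → Mar 1, 2222: 28 days (February has 28).
Mar 1, 2222 → Apr 1, 2222: 31 days (March has 31).
Apr 1, 2222 → May 1, 2222: 30 days (April has 30).
May 1, 2222 → Jun 1, 2222: 31 days (May has 31).
Jun 1, 2222 → Jul 1, 2222: 30 days (June has 30).
Jul 1, 2222 → Aug 1, 2222: 31 days (July has 31).
Aug 1, 2222 → Aug 13, 2222: 12 days.
Total: 224 days.
224 mod 7 = 0, so Tuesday + 0 = Tuesday.

Tuesday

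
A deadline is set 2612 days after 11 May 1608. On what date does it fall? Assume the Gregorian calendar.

July 6, 1615

+365 (one year) → May 11, 1609 (2247 left).
+365 (one year) → May 11, 1610 (1882 left).
+365 (one year) → May 11, 1611 (1517 left).
+366 (one year; includes Feb 29, 1612) → May 11, 1612 (1151 left).
+365 (one year) → May 11, 1613 (786 left).
+365 (one year) → May 11, 1614 (421 left).
+365 (one year) → May 11, 1615 (56 left).
May has 31 days: +21 → Jun 1, 1615 (35 left).
Jun has 30 days: +30 → Jul 1, 1615 (5 left).
+5 → Jul 6, 1615.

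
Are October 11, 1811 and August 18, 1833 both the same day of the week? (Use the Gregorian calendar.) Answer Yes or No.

No

From Oct 11, 1811 to Aug 18, 1833 is 7982 days.
7982 mod 7 = 2, so they are different weekdays.
(Oct 11, 1811 is a Friday; Aug 18, 1833 is a Sunday.)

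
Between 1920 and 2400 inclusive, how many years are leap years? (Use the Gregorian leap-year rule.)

118

Multiples of 4 in [1920,2400]: 121.
Of those, multiples of 100: 5 (not leap unless ÷400).
Multiples of 400: 2.
Leap years = 121 − 5 + 2 = 118.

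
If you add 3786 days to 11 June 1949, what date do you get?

+365 (one year) → Jun 11, 1950 (3421 left).
+365 (one year) → Jun 11, 1951 (3056 left).
+366 (one year; includes Feb 29, 1952) → Jun 11, 1952 (2690 left).
+365 (one year) → Jun 11, 1953 (2325 left).
+365 (one year) → Jun 11, 1954 (1960 left).
+365 (one year) → Jun 11, 1955 (1595 left).
+366 (one year; includes Feb 29, 1956) → Jun 11, 1956 (1229 left).
+365 (one year) → Jun 11, 1957 (864 left).
+365 (one year) → Jun 11, 1958 (499 left).
+365 (one year) → Jun 11, 1959 (134 left).
Jun has 30 days: +20 → Jul 1, 1959 (114 left).
Jul has 31 days: +31 → Aug 1, 1959 (83 left).
Aug has 31 days: +31 → Sep 1, 1959 (52 left).
Sep has 30 days: +30 → Oct 1, 1959 (22 left).
+22 → Oct 23, 1959.

October 23, 1959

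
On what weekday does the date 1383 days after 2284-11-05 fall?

Sunday

Nov 5, 2284 is a Wednesday.
1383 mod 7 = 4, so 1383 days after a Wednesday is Wednesday + 4 = Sunday.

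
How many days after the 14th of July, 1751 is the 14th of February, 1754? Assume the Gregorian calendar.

Jul 14, 1751 → Jul 14, 1752: 366 days (Feb 29, 1752 is in that span).
Jul 14, 1752 → Jul 14, 1753: 365 days.
Jul 14, 1753 → Aug 14, 1753: 31 days (July has 31).
Aug 14, 1753 → Sep 14, 1753: 31 days (August has 31).
Sep 14, 1753 → Oct 14, 1753: 30 days (September has 30).
Oct 14, 1753 → Nov 14, 1753: 31 days (October has 31).
Nov 14, 1753 → Dec 14, 1753: 30 days (November has 30).
Dec 14, 1753 → Jan 14, 1754: 31 days (December has 31).
Jan 14, 1754 → Feb 14, 1754: 31 days.
Total: 946 days.

946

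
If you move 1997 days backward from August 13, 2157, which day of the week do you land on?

Aug 13, 2157 is a Saturday.
1997 mod 7 = 2, so 1997 days before a Saturday is Saturday − 2 = Thursday.

Thursday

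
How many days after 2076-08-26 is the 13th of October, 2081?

1874

Aug 26, 2076 → Aug 26, 2077: 365 days.
Aug 26, 2077 → Aug 26, 2078: 365 days.
Aug 26, 2078 → Aug 26, 2079: 365 days.
Aug 26, 2079 → Aug 26, 2080: 366 days (Feb 29, 2080 is in that span).
Aug 26, 2080 → Aug 26, 2081: 365 days.
Aug 26, 2081 → Sep 26, 2081: 31 days (August has 31).
Sep 26, 2081 → Oct 13, 2081: 17 days.
Total: 1874 days.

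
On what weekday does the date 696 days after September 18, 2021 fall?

Tuesday

Sep 18, 2021 is a Saturday.
696 mod 7 = 3, so 696 days after a Saturday is Saturday + 3 = Tuesday.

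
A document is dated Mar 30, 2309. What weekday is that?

Doomsday rule: the anchor day for the 2300s is Wednesday. For year 09: 9÷12 = 0 r 9, and 9÷4 = 2, so 0+9+2 = 11.
Wednesday + 11 ≡ Sunday — that's 2309's doomsday.
In March the doomsday date is Mar 14.
Mar 30 is 16 days after Mar 14; 16 mod 7 = 2, so Sunday + 2 = Tuesday.

Tuesday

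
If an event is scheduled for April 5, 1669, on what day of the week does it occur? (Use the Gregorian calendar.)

Friday

Doomsday rule: the anchor day for the 1600s is Tuesday. For year 69: 69÷12 = 5 r 9, and 9÷4 = 2, so 5+9+2 = 16.
Tuesday + 16 ≡ Thursday — that's 1669's doomsday.
In April the doomsday date is Apr 4.
Apr 5 is 1 day after Apr 4; 1 mod 7 = 1, so Thursday + 1 = Friday.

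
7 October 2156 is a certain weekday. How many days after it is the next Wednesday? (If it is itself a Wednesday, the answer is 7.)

Oct 7, 2156 is a Thursday.
From Thursday to the next Wednesday is 6 days.

6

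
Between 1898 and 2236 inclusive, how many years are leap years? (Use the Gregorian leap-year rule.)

82

Multiples of 4 in [1898,2236]: 85.
Of those, multiples of 100: 4 (not leap unless ÷400).
Multiples of 400: 1.
Leap years = 85 − 4 + 1 = 82.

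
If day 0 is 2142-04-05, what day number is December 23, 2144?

Apr 5, 2142 → Apr 5, 2143: 365 days.
Apr 5, 2143 → Apr 5, 2144: 366 days (Feb 29, 2144 is in that span).
Apr 5, 2144 → May 5, 2144: 30 days (April has 30).
May 5, 2144 → Jun 5, 2144: 31 days (May has 31).
Jun 5, 2144 → Jul 5, 2144: 30 days (June has 30).
Jul 5, 2144 → Aug 5, 2144: 31 days (July has 31).
Aug 5, 2144 → Sep 5, 2144: 31 days (August has 31).
Sep 5, 2144 → Oct 5, 2144: 30 days (September has 30).
Oct 5, 2144 → Nov 5, 2144: 31 days (October has 31).
Nov 5, 2144 → Dec 5, 2144: 30 days (November has 30).
Dec 5, 2144 → Dec 23, 2144: 18 days.
Total: 993 days.

993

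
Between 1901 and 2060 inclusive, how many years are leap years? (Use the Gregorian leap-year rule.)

Multiples of 4 in [1901,2060]: 40.
Of those, multiples of 100: 1 (not leap unless ÷400).
Multiples of 400: 1.
Leap years = 40 − 1 + 1 = 40.

40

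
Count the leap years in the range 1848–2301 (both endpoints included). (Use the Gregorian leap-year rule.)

Multiples of 4 in [1848,2301]: 114.
Of those, multiples of 100: 5 (not leap unless ÷400).
Multiples of 400: 1.
Leap years = 114 − 5 + 1 = 110.

110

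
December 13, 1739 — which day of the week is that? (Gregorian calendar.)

Sunday

Doomsday rule: the anchor day for the 1700s is Sunday. For year 39: 39÷12 = 3 r 3, and 3÷4 = 0, so 3+3+0 = 6.
Sunday + 6 ≡ Saturday — that's 1739's doomsday.
In December the doomsday date is Dec 12.
Dec 13 is 1 day after Dec 12; 1 mod 7 = 1, so Saturday + 1 = Sunday.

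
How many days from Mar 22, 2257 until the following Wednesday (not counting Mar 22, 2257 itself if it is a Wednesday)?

3

Mar 22, 2257 is a Sunday.
From Sunday to the next Wednesday is 3 days.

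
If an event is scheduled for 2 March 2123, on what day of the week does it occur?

Tuesday

Doomsday rule: the anchor day for the 2100s is Sunday. For year 23: 23÷12 = 1 r 11, and 11÷4 = 2, so 1+11+2 = 14.
Sunday + 14 ≡ Sunday — that's 2123's doomsday.
In March the doomsday date is Mar 14.
Mar 2 is 12 days before Mar 14; 12 mod 7 = 5, so Sunday − 5 = Tuesday.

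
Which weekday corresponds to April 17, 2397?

Thursday

Doomsday rule: the anchor day for the 2300s is Wednesday. For year 97: 97÷12 = 8 r 1, and 1÷4 = 0, so 8+1+0 = 9.
Wednesday + 9 ≡ Friday — that's 2397's doomsday.
In April the doomsday date is Apr 4.
Apr 17 is 13 days after Apr 4; 13 mod 7 = 6, so Friday + 6 = Thursday.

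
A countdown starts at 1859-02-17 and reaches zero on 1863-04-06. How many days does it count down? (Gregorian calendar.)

1509

Feb 17, 1859 → Feb 17, 1860: 365 days.
Feb 17, 1860 → Feb 17, 1861: 366 days (Feb 29, 1860 is in that span).
Feb 17, 1861 → Feb 17, 1862: 365 days.
Feb 17, 1862 → Feb 17, 1863: 365 days.
Feb 17, 1863 → Mar 17, 1863: 28 days (February has 28).
Mar 17, 1863 → Apr 6, 1863: 20 days.
Total: 1509 days.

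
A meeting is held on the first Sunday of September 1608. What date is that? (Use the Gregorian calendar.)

September 1, 1608 is a Monday.
The first Sunday is therefore September 7 (6 days later).

September 7, 1608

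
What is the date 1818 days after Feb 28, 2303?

+365 (one year) → Feb 28, 2304 (1453 left).
+366 (one year; includes Feb 29, 2304) → Feb 28, 2305 (1087 left).
+365 (one year) → Feb 28, 2306 (722 left).
+365 (one year) → Feb 28, 2307 (357 left).
Feb has 28 days: +1 → Mar 1, 2307 (356 left).
Mar has 31 days: +31 → Apr 1, 2307 (325 left).
Apr has 30 days: +30 → May 1, 2307 (295 left).
May has 31 days: +31 → Jun 1, 2307 (264 left).
Jun has 30 days: +30 → Jul 1, 2307 (234 left).
Jul has 31 days: +31 → Aug 1, 2307 (203 left).
Aug has 31 days: +31 → Sep 1, 2307 (172 left).
Sep has 30 days: +30 → Oct 1, 2307 (142 left).
Oct has 31 days: +31 → Nov 1, 2307 (111 left).
Nov has 30 days: +30 → Dec 1, 2307 (81 left).
Dec has 31 days: +31 → Jan 1, 2308 (50 left).
Jan has 31 days: +31 → Feb 1, 2308 (19 left).
+19 → Feb 20, 2308.

February 20, 2308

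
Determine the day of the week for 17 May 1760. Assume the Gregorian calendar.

Saturday

Doomsday rule: the anchor day for the 1700s is Sunday. For year 60: 60÷12 = 5 r 0, and 0÷4 = 0, so 5+0+0 = 5.
Sunday + 5 ≡ Friday — that's 1760's doomsday.
In May the doomsday date is May 9.
May 17 is 8 days after May 9; 8 mod 7 = 1, so Friday + 1 = Saturday.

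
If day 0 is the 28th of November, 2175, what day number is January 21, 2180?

Nov 28, 2175 → Nov 28, 2176: 366 days (Feb 29, 2176 is in that span).
Nov 28, 2176 → Nov 28, 2177: 365 days.
Nov 28, 2177 → Nov 28, 2178: 365 days.
Nov 28, 2178 → Nov 28, 2179: 365 days.
Nov 28, 2179 → Dec 28, 2179: 30 days (November has 30).
Dec 28, 2179 → Jan 21, 2180: 24 days.
Total: 1515 days.

1515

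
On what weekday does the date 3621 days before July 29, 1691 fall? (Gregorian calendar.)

Jul 29, 1691 is a Sunday.
3621 mod 7 = 2, so 3621 days before a Sunday is Sunday − 2 = Friday.

Friday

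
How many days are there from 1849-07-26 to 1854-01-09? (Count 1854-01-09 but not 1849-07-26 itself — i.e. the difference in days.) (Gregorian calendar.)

1628

Jul 26, 1849 → Jul 26, 1850: 365 days.
Jul 26, 1850 → Jul 26, 1851: 365 days.
Jul 26, 1851 → Jul 26, 1852: 366 days (Feb 29, 1852 is in that span).
Jul 26, 1852 → Jul 26, 1853: 365 days.
Jul 26, 1853 → Aug 26, 1853: 31 days (July has 31).
Aug 26, 1853 → Sep 26, 1853: 31 days (August has 31).
Sep 26, 1853 → Oct 26, 1853: 30 days (September has 30).
Oct 26, 1853 → Nov 26, 1853: 31 days (October has 31).
Nov 26, 1853 → Dec 26, 1853: 30 days (November has 30).
Dec 26, 1853 → Jan 9, 1854: 14 days.
Total: 1628 days.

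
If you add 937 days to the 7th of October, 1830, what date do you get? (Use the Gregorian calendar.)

+365 (one year) → Oct 7, 1831 (572 left).
+366 (one year; includes Feb 29, 1832) → Oct 7, 1832 (206 left).
Oct has 31 days: +25 → Nov 1, 1832 (181 left).
Nov has 30 days: +30 → Dec 1, 1832 (151 left).
Dec has 31 days: +31 → Jan 1, 1833 (120 left).
Jan has 31 days: +31 → Feb 1, 1833 (89 left).
Feb has 28 days: +28 → Mar 1, 1833 (61 left).
Mar has 31 days: +31 → Apr 1, 1833 (30 left).
Apr has 30 days: +30 → May 1, 1833 (0 left).

May 1, 1833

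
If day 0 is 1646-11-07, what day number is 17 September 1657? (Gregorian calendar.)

Nov 7, 1646 → Nov 7, 1647: 365 days.
Nov 7, 1647 → Nov 7, 1648: 366 days (Feb 29, 1648 is in that span).
Nov 7, 1648 → Nov 7, 1649: 365 days.
Nov 7, 1649 → Nov 7, 1650: 365 days.
Nov 7, 1650 → Nov 7, 1651: 365 days.
Nov 7, 1651 → Nov 7, 1652: 366 days (Feb 29, 1652 is in that span).
Nov 7, 1652 → Nov 7, 1653: 365 days.
Nov 7, 1653 → Nov 7, 1654: 365 days.
Nov 7, 1654 → Nov 7, 1655: 365 days.
Nov 7, 1655 → Nov 7, 1656: 366 days (Feb 29, 1656 is in that span).
Nov 7, 1656 → Dec 7, 1656: 30 days (November has 30).
Dec 7, 1656 → Jan 7, 1657: 31 days (December has 31).
Jan 7, 1657 → Feb 7, 1657: 31 days (January has 31).
Feb 7, 1657 → Mar 7, 1657: 28 days (February has 28).
Mar 7, 1657 → Apr 7, 1657: 31 days (March has 31).
Apr 7, 1657 → May 7, 1657: 30 days (April has 30).
May 7, 1657 → Jun 7, 1657: 31 days (May has 31).
Jun 7, 1657 → Jul 7, 1657: 30 days (June has 30).
Jul 7, 1657 → Aug 7, 1657: 31 days (July has 31).
Aug 7, 1657 → Sep 7, 1657: 31 days (August has 31).
Sep 7, 1657 → Sep 17, 1657: 10 days.
Total: 3967 days.

3967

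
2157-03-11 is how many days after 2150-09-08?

Sep 8, 2150 → Sep 8, 2151: 365 days.
Sep 8, 2151 → Sep 8, 2152: 366 days (Feb 29, 2152 is in that span).
Sep 8, 2152 → Sep 8, 2153: 365 days.
Sep 8, 2153 → Sep 8, 2154: 365 days.
Sep 8, 2154 → Sep 8, 2155: 365 days.
Sep 8, 2155 → Sep 8, 2156: 366 days (Feb 29, 2156 is in that span).
Sep 8, 2156 → Oct 8, 2156: 30 days (September has 30).
Oct 8, 2156 → Nov 8, 2156: 31 days (October has 31).
Nov 8, 2156 → Dec 8, 2156: 30 days (November has 30).
Dec 8, 2156 → Jan 8, 2157: 31 days (December has 31).
Jan 8, 2157 → Feb 8, 2157: 31 days (January has 31).
Feb 8, 2157 → Mar 8, 2157: 28 days (February has 28).
Mar 8, 2157 → Mar 11, 2157: 3 days.
Total: 2376 days.

2376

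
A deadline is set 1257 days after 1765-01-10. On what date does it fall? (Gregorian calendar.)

+365 (one year) → Jan 10, 1766 (892 left).
+365 (one year) → Jan 10, 1767 (527 left).
+365 (one year) → Jan 10, 1768 (162 left).
Jan has 31 days: +22 → Feb 1, 1768 (140 left).
Feb has 29 days: +29 → Mar 1, 1768 (111 left).
Mar has 31 days: +31 → Apr 1, 1768 (80 left).
Apr has 30 days: +30 → May 1, 1768 (50 left).
May has 31 days: +31 → Jun 1, 1768 (19 left).
+19 → Jun 20, 1768.

June 20, 1768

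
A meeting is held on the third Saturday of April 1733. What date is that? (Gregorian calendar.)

April 18, 1733

April 1, 1733 is a Wednesday.
The first Saturday is therefore April 4 (3 days later).
The third Saturday is 4 + 2×7 = April 18.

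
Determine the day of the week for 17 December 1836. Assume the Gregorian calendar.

Saturday

Doomsday rule: the anchor day for the 1800s is Friday. For year 36: 36÷12 = 3 r 0, and 0÷4 = 0, so 3+0+0 = 3.
Friday + 3 ≡ Monday — that's 1836's doomsday.
In December the doomsday date is Dec 12.
Dec 17 is 5 days after Dec 12; 5 mod 7 = 5, so Monday + 5 = Saturday.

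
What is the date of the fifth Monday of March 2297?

March 29, 2297

March 1, 2297 is a Monday.
The first Monday is therefore March 1 (same day).
The fifth Monday is 1 + 4×7 = March 29.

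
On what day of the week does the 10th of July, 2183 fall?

Doomsday rule: the anchor day for the 2100s is Sunday. For year 83: 83÷12 = 6 r 11, and 11÷4 = 2, so 6+11+2 = 19.
Sunday + 19 ≡ Friday — that's 2183's doomsday.
In July the doomsday date is Jul 11.
Jul 10 is 1 day before Jul 11; 1 mod 7 = 1, so Friday − 1 = Thursday.

Thursday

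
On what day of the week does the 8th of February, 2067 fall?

Tuesday

Doomsday rule: the anchor day for the 2000s is Tuesday. For year 67: 67÷12 = 5 r 7, and 7÷4 = 1, so 5+7+1 = 13.
Tuesday + 13 ≡ Monday — that's 2067's doomsday.
In February the doomsday date is Feb 28 (2067 is not a leap year).
Feb 8 is 20 days before Feb 28; 20 mod 7 = 6, so Monday − 6 = Tuesday.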